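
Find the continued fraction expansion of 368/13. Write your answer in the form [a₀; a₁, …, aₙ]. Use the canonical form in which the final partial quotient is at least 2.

[28; 3, 4]

Repeatedly divide and take the remainder:
368 = 28·13 + 4, so a_0 = 28
13 = 3·4 + 1, so a_1 = 3
4 = 4·1 + 0, so a_2 = 4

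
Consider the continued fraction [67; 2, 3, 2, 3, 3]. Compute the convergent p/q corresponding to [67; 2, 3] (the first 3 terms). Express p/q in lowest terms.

Start with 3.
2 + 1/(3/1) = 2 + 1/3 = 7/3
67 + 1/(7/3) = 67 + 3/7 = 472/7

472/7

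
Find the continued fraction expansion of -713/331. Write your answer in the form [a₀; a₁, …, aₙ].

-713 ÷ 331 → quotient -3, remainder 280
331 ÷ 280 → quotient 1, remainder 51
280 ÷ 51 → quotient 5, remainder 25
51 ÷ 25 → quotient 2, remainder 1
25 ÷ 1 → quotient 25, remainder 0

[-3; 1, 5, 2, 25]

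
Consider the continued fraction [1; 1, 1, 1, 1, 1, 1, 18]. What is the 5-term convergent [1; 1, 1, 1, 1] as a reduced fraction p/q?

8/5

a_0 = 1: 1/1
a_1 = 1: 2/1
a_2 = 1: 3/2
a_3 = 1: 5/3
a_4 = 1: 8/5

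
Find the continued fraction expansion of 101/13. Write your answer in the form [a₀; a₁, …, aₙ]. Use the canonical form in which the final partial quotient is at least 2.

⌊101/13⌋ = 7, remainder 10
⌊13/10⌋ = 1, remainder 3
⌊10/3⌋ = 3, remainder 1
⌊3/1⌋ = 3, remainder 0

[7; 1, 3, 3]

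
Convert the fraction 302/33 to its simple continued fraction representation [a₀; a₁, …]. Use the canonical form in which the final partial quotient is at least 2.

[9; 6, 1, 1, 2]

302 ÷ 33 → quotient 9, remainder 5
33 ÷ 5 → quotient 6, remainder 3
5 ÷ 3 → quotient 1, remainder 2
3 ÷ 2 → quotient 1, remainder 1
2 ÷ 1 → quotient 2, remainder 0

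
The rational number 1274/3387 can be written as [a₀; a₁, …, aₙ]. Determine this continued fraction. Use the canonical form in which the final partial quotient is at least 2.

[0; 2, 1, 1, 1, 13, 31]

⌊1274/3387⌋ = 0, remainder 1274
⌊3387/1274⌋ = 2, remainder 839
⌊1274/839⌋ = 1, remainder 435
⌊839/435⌋ = 1, remainder 404
⌊435/404⌋ = 1, remainder 31
⌊404/31⌋ = 13, remainder 1
⌊31/1⌋ = 31, remainder 0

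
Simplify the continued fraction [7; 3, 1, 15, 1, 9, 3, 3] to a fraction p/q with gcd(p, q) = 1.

a_0 = 7: 7/1
a_1 = 3: 22/3
a_2 = 1: 29/4
a_3 = 15: 457/63
a_4 = 1: 486/67
a_5 = 9: 4831/666
a_6 = 3: 14979/2065
a_7 = 3: 49768/6861

49768/6861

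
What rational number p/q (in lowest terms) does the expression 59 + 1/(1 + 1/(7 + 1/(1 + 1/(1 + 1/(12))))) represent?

12755/213

Compute successive convergents:
a_0 = 59: 59/1
a_1 = 1: 60/1
a_2 = 7: 479/8
a_3 = 1: 539/9
a_4 = 1: 1018/17
a_5 = 12: 12755/213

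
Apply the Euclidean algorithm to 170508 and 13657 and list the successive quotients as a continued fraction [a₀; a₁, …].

⌊170508/13657⌋ = 12, remainder 6624
⌊13657/6624⌋ = 2, remainder 409
⌊6624/409⌋ = 16, remainder 80
⌊409/80⌋ = 5, remainder 9
⌊80/9⌋ = 8, remainder 8
⌊9/8⌋ = 1, remainder 1
⌊8/1⌋ = 8, remainder 0

[12; 2, 16, 5, 8, 1, 8]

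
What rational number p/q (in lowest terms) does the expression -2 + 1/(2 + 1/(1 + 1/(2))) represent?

-13/8

Use the convergent recurrence hₖ = aₖ·hₖ₋₁ + hₖ₋₂ (and likewise for the denominators kₖ):
a_0 = -2: -2/1
a_1 = 2: -3/2
a_2 = 1: -5/3
a_3 = 2: -13/8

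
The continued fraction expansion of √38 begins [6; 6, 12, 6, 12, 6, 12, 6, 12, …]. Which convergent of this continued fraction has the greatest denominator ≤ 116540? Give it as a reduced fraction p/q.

202501/32850

a_0 = 6: 6/1  (≤ bound)
a_1 = 6: 37/6  (≤ bound)
a_2 = 12: 450/73  (≤ bound)
a_3 = 6: 2737/444  (≤ bound)
a_4 = 12: 33294/5401  (≤ bound)
a_5 = 6: 202501/32850  (≤ bound)
a_6 = 12: 2463306/399601  (> 116540, stop)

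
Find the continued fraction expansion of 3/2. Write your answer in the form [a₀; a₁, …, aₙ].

[1; 2]

3 = 1·2 + 1, so a_0 = 1
2 = 2·1 + 0, so a_1 = 2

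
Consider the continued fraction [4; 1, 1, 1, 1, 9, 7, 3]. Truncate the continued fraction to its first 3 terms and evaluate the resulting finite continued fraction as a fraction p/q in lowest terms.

9/2

Build up convergents one term at a time:
a_0 = 4: 4/1
a_1 = 1: 5/1
a_2 = 1: 9/2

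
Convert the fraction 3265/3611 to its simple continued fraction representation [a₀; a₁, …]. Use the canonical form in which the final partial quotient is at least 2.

3265 ÷ 3611 → quotient 0, remainder 3265
3611 ÷ 3265 → quotient 1, remainder 346
3265 ÷ 346 → quotient 9, remainder 151
346 ÷ 151 → quotient 2, remainder 44
151 ÷ 44 → quotient 3, remainder 19
44 ÷ 19 → quotient 2, remainder 6
19 ÷ 6 → quotient 3, remainder 1
6 ÷ 1 → quotient 6, remainder 0

[0; 1, 9, 2, 3, 2, 3, 6]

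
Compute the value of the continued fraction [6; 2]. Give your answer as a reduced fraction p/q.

Start with 2.
6 + 1/(2/1) = 6 + 1/2 = 13/2

13/2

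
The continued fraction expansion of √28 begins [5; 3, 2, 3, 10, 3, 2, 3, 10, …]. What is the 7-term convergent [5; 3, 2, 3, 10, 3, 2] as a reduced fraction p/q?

9403/1777

a_0 = 5: 5/1
a_1 = 3: 16/3
a_2 = 2: 37/7
a_3 = 3: 127/24
a_4 = 10: 1307/247
a_5 = 3: 4048/765
a_6 = 2: 9403/1777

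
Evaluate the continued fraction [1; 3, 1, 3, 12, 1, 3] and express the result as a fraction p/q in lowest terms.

989/781

Use the convergent recurrence hₖ = aₖ·hₖ₋₁ + hₖ₋₂ (and likewise for the denominators kₖ):
a_0 = 1: 1/1
a_1 = 3: 4/3
a_2 = 1: 5/4
a_3 = 3: 19/15
a_4 = 12: 233/184
a_5 = 1: 252/199
a_6 = 3: 989/781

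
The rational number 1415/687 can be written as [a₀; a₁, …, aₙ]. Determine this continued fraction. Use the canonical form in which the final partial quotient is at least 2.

[2; 16, 1, 3, 10]

Apply division with remainder until the remainder is 0:
1415 = 2·687 + 41, so a_0 = 2
687 = 16·41 + 31, so a_1 = 16
41 = 1·31 + 10, so a_2 = 1
31 = 3·10 + 1, so a_3 = 3
10 = 10·1 + 0, so a_4 = 10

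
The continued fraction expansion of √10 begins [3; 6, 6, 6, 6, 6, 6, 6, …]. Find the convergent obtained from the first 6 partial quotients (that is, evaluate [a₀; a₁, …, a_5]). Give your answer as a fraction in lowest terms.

27379/8658

Work from the innermost term outward:
Start with 6.
6 + 1/(6/1) = 6 + 1/6 = 37/6
6 + 1/(37/6) = 6 + 6/37 = 228/37
6 + 1/(228/37) = 6 + 37/228 = 1405/228
6 + 1/(1405/228) = 6 + 228/1405 = 8658/1405
3 + 1/(8658/1405) = 3 + 1405/8658 = 27379/8658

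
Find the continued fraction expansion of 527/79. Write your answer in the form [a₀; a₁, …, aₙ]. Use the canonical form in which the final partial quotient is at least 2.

Run the Euclidean algorithm, recording each quotient:
⌊527/79⌋ = 6, remainder 53
⌊79/53⌋ = 1, remainder 26
⌊53/26⌋ = 2, remainder 1
⌊26/1⌋ = 26, remainder 0

[6; 1, 2, 26]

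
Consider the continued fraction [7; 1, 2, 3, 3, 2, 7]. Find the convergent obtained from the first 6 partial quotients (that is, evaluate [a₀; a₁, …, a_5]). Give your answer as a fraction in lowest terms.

585/76

Start with 2.
3 + 1/(2/1) = 3 + 1/2 = 7/2
3 + 1/(7/2) = 3 + 2/7 = 23/7
2 + 1/(23/7) = 2 + 7/23 = 53/23
1 + 1/(53/23) = 1 + 23/53 = 76/53
7 + 1/(76/53) = 7 + 53/76 = 585/76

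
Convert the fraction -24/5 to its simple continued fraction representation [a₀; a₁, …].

Repeatedly divide and take the remainder:
-24 ÷ 5 → quotient -5, remainder 1
5 ÷ 1 → quotient 5, remainder 0

[-5; 5]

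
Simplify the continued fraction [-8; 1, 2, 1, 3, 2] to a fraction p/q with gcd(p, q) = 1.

Start with 2.
3 + 1/(2/1) = 3 + 1/2 = 7/2
1 + 1/(7/2) = 1 + 2/7 = 9/7
2 + 1/(9/7) = 2 + 7/9 = 25/9
1 + 1/(25/9) = 1 + 9/25 = 34/25
-8 + 1/(34/25) = -8 + 25/34 = -247/34

-247/34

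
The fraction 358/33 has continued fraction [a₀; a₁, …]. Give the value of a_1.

358 = 10·33 + 28, so a_0 = 10
33 = 1·28 + 5, so a_1 = 1

1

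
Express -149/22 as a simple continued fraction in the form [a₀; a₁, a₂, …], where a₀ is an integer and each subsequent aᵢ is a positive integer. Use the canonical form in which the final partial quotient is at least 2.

Repeatedly divide and take the remainder:
-149 = -7·22 + 5, so a_0 = -7
22 = 4·5 + 2, so a_1 = 4
5 = 2·2 + 1, so a_2 = 2
2 = 2·1 + 0, so a_3 = 2

[-7; 4, 2, 2]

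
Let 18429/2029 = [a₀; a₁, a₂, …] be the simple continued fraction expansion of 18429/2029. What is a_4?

⌊18429/2029⌋ = 9, remainder 168
⌊2029/168⌋ = 12, remainder 13
⌊168/13⌋ = 12, remainder 12
⌊13/12⌋ = 1, remainder 1
⌊12/1⌋ = 12, remainder 0

12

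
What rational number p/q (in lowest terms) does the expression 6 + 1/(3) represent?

19/3

a_0 = 6: 6/1
a_1 = 3: 19/3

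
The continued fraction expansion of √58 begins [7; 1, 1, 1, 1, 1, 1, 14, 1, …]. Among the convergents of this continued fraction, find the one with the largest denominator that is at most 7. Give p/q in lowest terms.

38/5

List convergents until the denominator exceeds the bound:
a_0 = 7: 7/1  (≤ bound)
a_1 = 1: 8/1  (≤ bound)
a_2 = 1: 15/2  (≤ bound)
a_3 = 1: 23/3  (≤ bound)
a_4 = 1: 38/5  (≤ bound)
a_5 = 1: 61/8  (> 7, stop)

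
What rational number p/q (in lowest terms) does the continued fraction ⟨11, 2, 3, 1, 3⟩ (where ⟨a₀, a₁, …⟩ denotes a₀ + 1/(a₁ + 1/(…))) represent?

Starting at the tail and folding back:
Start with 3.
1 + 1/(3/1) = 1 + 1/3 = 4/3
3 + 1/(4/3) = 3 + 3/4 = 15/4
2 + 1/(15/4) = 2 + 4/15 = 34/15
11 + 1/(34/15) = 11 + 15/34 = 389/34

389/34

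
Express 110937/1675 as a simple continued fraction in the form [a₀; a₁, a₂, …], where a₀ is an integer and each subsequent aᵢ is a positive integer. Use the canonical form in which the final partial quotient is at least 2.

Apply division with remainder until the remainder is 0:
⌊110937/1675⌋ = 66, remainder 387
⌊1675/387⌋ = 4, remainder 127
⌊387/127⌋ = 3, remainder 6
⌊127/6⌋ = 21, remainder 1
⌊6/1⌋ = 6, remainder 0

[66; 4, 3, 21, 6]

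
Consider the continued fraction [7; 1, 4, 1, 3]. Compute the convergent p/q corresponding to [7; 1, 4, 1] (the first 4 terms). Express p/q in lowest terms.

Compute successive convergents:
a_0 = 7: 7/1
a_1 = 1: 8/1
a_2 = 4: 39/5
a_3 = 1: 47/6

47/6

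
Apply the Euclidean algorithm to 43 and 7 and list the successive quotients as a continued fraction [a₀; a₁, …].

[6; 7]

43 ÷ 7 → quotient 6, remainder 1
7 ÷ 1 → quotient 7, remainder 0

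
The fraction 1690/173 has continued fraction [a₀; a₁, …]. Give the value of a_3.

1690 ÷ 173 → quotient 9, remainder 133
173 ÷ 133 → quotient 1, remainder 40
133 ÷ 40 → quotient 3, remainder 13
40 ÷ 13 → quotient 3, remainder 1

3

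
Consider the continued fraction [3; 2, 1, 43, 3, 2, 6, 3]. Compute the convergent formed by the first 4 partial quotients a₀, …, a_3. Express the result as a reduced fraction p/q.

Start with 43.
1 + 1/(43/1) = 1 + 1/43 = 44/43
2 + 1/(44/43) = 2 + 43/44 = 131/44
3 + 1/(131/44) = 3 + 44/131 = 437/131

437/131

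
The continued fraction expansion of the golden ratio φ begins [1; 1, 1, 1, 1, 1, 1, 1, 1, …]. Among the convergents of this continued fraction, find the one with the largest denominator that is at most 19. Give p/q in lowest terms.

21/13

List convergents until the denominator exceeds the bound:
a_0 = 1: 1/1  (≤ bound)
a_1 = 1: 2/1  (≤ bound)
a_2 = 1: 3/2  (≤ bound)
a_3 = 1: 5/3  (≤ bound)
a_4 = 1: 8/5  (≤ bound)
a_5 = 1: 13/8  (≤ bound)
a_6 = 1: 21/13  (≤ bound)
a_7 = 1: 34/21  (> 19, stop)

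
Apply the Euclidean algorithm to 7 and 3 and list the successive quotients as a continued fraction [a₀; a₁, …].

[2; 3]

Run the Euclidean algorithm, recording each quotient:
⌊7/3⌋ = 2, remainder 1
⌊3/1⌋ = 3, remainder 0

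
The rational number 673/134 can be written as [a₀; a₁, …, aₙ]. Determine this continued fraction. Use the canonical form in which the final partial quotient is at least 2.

[5; 44, 1, 2]

673 = 5·134 + 3, so a_0 = 5
134 = 44·3 + 2, so a_1 = 44
3 = 1·2 + 1, so a_2 = 1
2 = 2·1 + 0, so a_3 = 2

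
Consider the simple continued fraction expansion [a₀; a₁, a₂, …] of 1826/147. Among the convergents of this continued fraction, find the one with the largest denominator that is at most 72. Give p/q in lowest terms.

a_0 = 12: 12/1  (≤ bound)
a_1 = 2: 25/2  (≤ bound)
a_2 = 2: 62/5  (≤ bound)
a_3 = 1: 87/7  (≤ bound)
a_4 = 2: 236/19  (≤ bound)
a_5 = 3: 795/64  (≤ bound)
a_6 = 2: 1826/147  (> 72, stop)

795/64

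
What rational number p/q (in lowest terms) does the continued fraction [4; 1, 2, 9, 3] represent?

407/87

Start with 3.
9 + 1/(3/1) = 9 + 1/3 = 28/3
2 + 1/(28/3) = 2 + 3/28 = 59/28
1 + 1/(59/28) = 1 + 28/59 = 87/59
4 + 1/(87/59) = 4 + 59/87 = 407/87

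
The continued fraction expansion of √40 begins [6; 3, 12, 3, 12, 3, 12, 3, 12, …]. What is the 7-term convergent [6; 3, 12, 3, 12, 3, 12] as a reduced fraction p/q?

a_0 = 6: 6/1
a_1 = 3: 19/3
a_2 = 12: 234/37
a_3 = 3: 721/114
a_4 = 12: 8886/1405
a_5 = 3: 27379/4329
a_6 = 12: 337434/53353

337434/53353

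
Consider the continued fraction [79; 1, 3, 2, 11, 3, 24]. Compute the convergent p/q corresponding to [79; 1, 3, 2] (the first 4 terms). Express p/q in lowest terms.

a_0 = 79: 79/1
a_1 = 1: 80/1
a_2 = 3: 319/4
a_3 = 2: 718/9

718/9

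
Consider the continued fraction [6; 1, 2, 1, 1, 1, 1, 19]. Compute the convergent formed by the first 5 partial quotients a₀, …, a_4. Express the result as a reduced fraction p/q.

Collapse the nested fraction from the inside out:
Start with 1.
1 + 1/(1/1) = 1 + 1/1 = 2/1
2 + 1/(2/1) = 2 + 1/2 = 5/2
1 + 1/(5/2) = 1 + 2/5 = 7/5
6 + 1/(7/5) = 6 + 5/7 = 47/7

47/7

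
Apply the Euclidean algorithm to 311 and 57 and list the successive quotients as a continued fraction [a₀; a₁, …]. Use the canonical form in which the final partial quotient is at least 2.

Run the Euclidean algorithm, recording each quotient:
311 = 5·57 + 26, so a_0 = 5
57 = 2·26 + 5, so a_1 = 2
26 = 5·5 + 1, so a_2 = 5
5 = 5·1 + 0, so a_3 = 5

[5; 2, 5, 5]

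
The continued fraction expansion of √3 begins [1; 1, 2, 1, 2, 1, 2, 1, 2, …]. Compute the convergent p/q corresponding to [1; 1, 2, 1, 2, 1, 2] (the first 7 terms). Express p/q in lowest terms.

71/41

Start with 2.
1 + 1/(2/1) = 1 + 1/2 = 3/2
2 + 1/(3/2) = 2 + 2/3 = 8/3
1 + 1/(8/3) = 1 + 3/8 = 11/8
2 + 1/(11/8) = 2 + 8/11 = 30/11
1 + 1/(30/11) = 1 + 11/30 = 41/30
1 + 1/(41/30) = 1 + 30/41 = 71/41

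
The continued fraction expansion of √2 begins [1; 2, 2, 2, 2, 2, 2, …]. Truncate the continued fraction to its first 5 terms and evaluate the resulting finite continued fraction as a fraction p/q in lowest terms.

41/29

Start with 2.
2 + 1/(2/1) = 2 + 1/2 = 5/2
2 + 1/(5/2) = 2 + 2/5 = 12/5
2 + 1/(12/5) = 2 + 5/12 = 29/12
1 + 1/(29/12) = 1 + 12/29 = 41/29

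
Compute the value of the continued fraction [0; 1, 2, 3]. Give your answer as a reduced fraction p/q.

7/10

a_0 = 0: 0/1
a_1 = 1: 1/1
a_2 = 2: 2/3
a_3 = 3: 7/10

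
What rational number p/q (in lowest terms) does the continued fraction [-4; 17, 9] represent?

-607/154

Start with 9.
17 + 1/(9/1) = 17 + 1/9 = 154/9
-4 + 1/(154/9) = -4 + 9/154 = -607/154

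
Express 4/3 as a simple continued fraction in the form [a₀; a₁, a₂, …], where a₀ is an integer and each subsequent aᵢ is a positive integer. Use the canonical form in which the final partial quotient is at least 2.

[1; 3]

4 = 1·3 + 1, so a_0 = 1
3 = 3·1 + 0, so a_1 = 3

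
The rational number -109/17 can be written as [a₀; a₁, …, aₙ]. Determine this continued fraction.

-109 = -7·17 + 10, so a_0 = -7
17 = 1·10 + 7, so a_1 = 1
10 = 1·7 + 3, so a_2 = 1
7 = 2·3 + 1, so a_3 = 2
3 = 3·1 + 0, so a_4 = 3

[-7; 1, 1, 2, 3]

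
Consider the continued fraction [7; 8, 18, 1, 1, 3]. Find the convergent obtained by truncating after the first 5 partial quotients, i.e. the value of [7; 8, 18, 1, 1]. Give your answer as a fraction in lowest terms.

Collapse the nested fraction from the inside out:
Start with 1.
1 + 1/(1/1) = 1 + 1/1 = 2/1
18 + 1/(2/1) = 18 + 1/2 = 37/2
8 + 1/(37/2) = 8 + 2/37 = 298/37
7 + 1/(298/37) = 7 + 37/298 = 2123/298

2123/298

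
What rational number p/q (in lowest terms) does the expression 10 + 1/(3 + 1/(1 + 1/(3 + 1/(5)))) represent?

811/79

Starting at the tail and folding back:
Start with 5.
3 + 1/(5/1) = 3 + 1/5 = 16/5
1 + 1/(16/5) = 1 + 5/16 = 21/16
3 + 1/(21/16) = 3 + 16/21 = 79/21
10 + 1/(79/21) = 10 + 21/79 = 811/79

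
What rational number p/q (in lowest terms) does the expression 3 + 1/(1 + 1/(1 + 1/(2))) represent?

18/5

a_0 = 3: 3/1
a_1 = 1: 4/1
a_2 = 1: 7/2
a_3 = 2: 18/5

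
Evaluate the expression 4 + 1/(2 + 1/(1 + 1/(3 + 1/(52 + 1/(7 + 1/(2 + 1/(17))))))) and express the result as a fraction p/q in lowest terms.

659038/151035

Start with 17.
2 + 1/(17/1) = 2 + 1/17 = 35/17
7 + 1/(35/17) = 7 + 17/35 = 262/35
52 + 1/(262/35) = 52 + 35/262 = 13659/262
3 + 1/(13659/262) = 3 + 262/13659 = 41239/13659
1 + 1/(41239/13659) = 1 + 13659/41239 = 54898/41239
2 + 1/(54898/41239) = 2 + 41239/54898 = 151035/54898
4 + 1/(151035/54898) = 4 + 54898/151035 = 659038/151035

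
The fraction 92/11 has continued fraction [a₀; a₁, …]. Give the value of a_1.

Repeatedly divide and take the remainder:
92 ÷ 11 → quotient 8, remainder 4
11 ÷ 4 → quotient 2, remainder 3

2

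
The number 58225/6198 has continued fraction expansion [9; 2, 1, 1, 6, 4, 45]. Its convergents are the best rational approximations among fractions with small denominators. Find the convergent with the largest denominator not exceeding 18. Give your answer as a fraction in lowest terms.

List convergents until the denominator exceeds the bound:
a_0 = 9: 9/1  (≤ bound)
a_1 = 2: 19/2  (≤ bound)
a_2 = 1: 28/3  (≤ bound)
a_3 = 1: 47/5  (≤ bound)
a_4 = 6: 310/33  (> 18, stop)

47/5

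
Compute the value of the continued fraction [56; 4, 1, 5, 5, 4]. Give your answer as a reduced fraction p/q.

Start with 4.
5 + 1/(4/1) = 5 + 1/4 = 21/4
5 + 1/(21/4) = 5 + 4/21 = 109/21
1 + 1/(109/21) = 1 + 21/109 = 130/109
4 + 1/(130/109) = 4 + 109/130 = 629/130
56 + 1/(629/130) = 56 + 130/629 = 35354/629

35354/629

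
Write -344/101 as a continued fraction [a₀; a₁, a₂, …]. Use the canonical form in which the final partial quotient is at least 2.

Repeatedly divide and take the remainder:
-344 ÷ 101 → quotient -4, remainder 60
101 ÷ 60 → quotient 1, remainder 41
60 ÷ 41 → quotient 1, remainder 19
41 ÷ 19 → quotient 2, remainder 3
19 ÷ 3 → quotient 6, remainder 1
3 ÷ 1 → quotient 3, remainder 0

[-4; 1, 1, 2, 6, 3]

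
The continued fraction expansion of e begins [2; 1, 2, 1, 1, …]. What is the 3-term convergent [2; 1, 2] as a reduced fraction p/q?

8/3

a_0 = 2: 2/1
a_1 = 1: 3/1
a_2 = 2: 8/3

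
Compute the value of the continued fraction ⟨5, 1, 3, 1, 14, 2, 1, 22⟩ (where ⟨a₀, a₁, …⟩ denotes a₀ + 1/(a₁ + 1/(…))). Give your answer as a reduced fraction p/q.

29839/5147

Use the convergent recurrence hₖ = aₖ·hₖ₋₁ + hₖ₋₂ (and likewise for the denominators kₖ):
a_0 = 5: 5/1
a_1 = 1: 6/1
a_2 = 3: 23/4
a_3 = 1: 29/5
a_4 = 14: 429/74
a_5 = 2: 887/153
a_6 = 1: 1316/227
a_7 = 22: 29839/5147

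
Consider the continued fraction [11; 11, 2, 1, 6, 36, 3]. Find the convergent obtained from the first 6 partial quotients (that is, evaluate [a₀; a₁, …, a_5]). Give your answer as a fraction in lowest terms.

Work from the innermost term outward:
Start with 36.
6 + 1/(36/1) = 6 + 1/36 = 217/36
1 + 1/(217/36) = 1 + 36/217 = 253/217
2 + 1/(253/217) = 2 + 217/253 = 723/253
11 + 1/(723/253) = 11 + 253/723 = 8206/723
11 + 1/(8206/723) = 11 + 723/8206 = 90989/8206

90989/8206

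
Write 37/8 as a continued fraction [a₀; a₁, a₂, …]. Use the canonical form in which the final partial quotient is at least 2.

37 ÷ 8 → quotient 4, remainder 5
8 ÷ 5 → quotient 1, remainder 3
5 ÷ 3 → quotient 1, remainder 2
3 ÷ 2 → quotient 1, remainder 1
2 ÷ 1 → quotient 2, remainder 0

[4; 1, 1, 1, 2]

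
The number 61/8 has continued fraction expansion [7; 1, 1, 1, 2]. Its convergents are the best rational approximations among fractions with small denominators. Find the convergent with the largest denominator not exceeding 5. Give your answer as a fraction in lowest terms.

23/3

a_0 = 7: 7/1  (≤ bound)
a_1 = 1: 8/1  (≤ bound)
a_2 = 1: 15/2  (≤ bound)
a_3 = 1: 23/3  (≤ bound)
a_4 = 2: 61/8  (> 5, stop)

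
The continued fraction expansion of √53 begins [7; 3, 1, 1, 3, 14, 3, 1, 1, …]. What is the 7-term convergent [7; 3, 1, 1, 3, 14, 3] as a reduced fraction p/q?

7979/1096

Compute successive convergents:
a_0 = 7: 7/1
a_1 = 3: 22/3
a_2 = 1: 29/4
a_3 = 1: 51/7
a_4 = 3: 182/25
a_5 = 14: 2599/357
a_6 = 3: 7979/1096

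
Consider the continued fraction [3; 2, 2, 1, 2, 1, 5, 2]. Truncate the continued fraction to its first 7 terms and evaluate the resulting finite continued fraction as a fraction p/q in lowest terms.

Start with 5.
1 + 1/(5/1) = 1 + 1/5 = 6/5
2 + 1/(6/5) = 2 + 5/6 = 17/6
1 + 1/(17/6) = 1 + 6/17 = 23/17
2 + 1/(23/17) = 2 + 17/23 = 63/23
2 + 1/(63/23) = 2 + 23/63 = 149/63
3 + 1/(149/63) = 3 + 63/149 = 510/149

510/149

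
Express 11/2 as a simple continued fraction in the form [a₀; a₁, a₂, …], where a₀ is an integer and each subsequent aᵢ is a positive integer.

11 = 5·2 + 1, so a_0 = 5
2 = 2·1 + 0, so a_1 = 2

[5; 2]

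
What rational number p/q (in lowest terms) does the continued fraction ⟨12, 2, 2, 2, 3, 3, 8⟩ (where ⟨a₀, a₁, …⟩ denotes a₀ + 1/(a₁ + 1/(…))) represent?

13917/1121

Build up convergents one term at a time:
a_0 = 12: 12/1
a_1 = 2: 25/2
a_2 = 2: 62/5
a_3 = 2: 149/12
a_4 = 3: 509/41
a_5 = 3: 1676/135
a_6 = 8: 13917/1121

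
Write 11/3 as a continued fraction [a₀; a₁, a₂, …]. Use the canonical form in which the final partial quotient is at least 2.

⌊11/3⌋ = 3, remainder 2
⌊3/2⌋ = 1, remainder 1
⌊2/1⌋ = 2, remainder 0

[3; 1, 2]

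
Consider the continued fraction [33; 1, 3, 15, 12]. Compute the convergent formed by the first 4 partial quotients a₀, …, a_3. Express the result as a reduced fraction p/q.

a_0 = 33: 33/1
a_1 = 1: 34/1
a_2 = 3: 135/4
a_3 = 15: 2059/61

2059/61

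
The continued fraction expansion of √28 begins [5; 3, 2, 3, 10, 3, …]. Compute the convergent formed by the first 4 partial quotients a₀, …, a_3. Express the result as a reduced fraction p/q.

127/24

Collapse the nested fraction from the inside out:
Start with 3.
2 + 1/(3/1) = 2 + 1/3 = 7/3
3 + 1/(7/3) = 3 + 3/7 = 24/7
5 + 1/(24/7) = 5 + 7/24 = 127/24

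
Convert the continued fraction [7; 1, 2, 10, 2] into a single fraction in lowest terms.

Collapse the nested fraction from the inside out:
Start with 2.
10 + 1/(2/1) = 10 + 1/2 = 21/2
2 + 1/(21/2) = 2 + 2/21 = 44/21
1 + 1/(44/21) = 1 + 21/44 = 65/44
7 + 1/(65/44) = 7 + 44/65 = 499/65

499/65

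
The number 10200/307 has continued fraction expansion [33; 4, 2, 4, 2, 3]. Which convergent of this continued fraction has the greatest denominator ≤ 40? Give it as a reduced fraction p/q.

List convergents until the denominator exceeds the bound:
a_0 = 33: 33/1  (≤ bound)
a_1 = 4: 133/4  (≤ bound)
a_2 = 2: 299/9  (≤ bound)
a_3 = 4: 1329/40  (≤ bound)
a_4 = 2: 2957/89  (> 40, stop)

1329/40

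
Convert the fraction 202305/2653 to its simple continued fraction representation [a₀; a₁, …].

[76; 3, 1, 11, 3, 4, 4]

202305 ÷ 2653 → quotient 76, remainder 677
2653 ÷ 677 → quotient 3, remainder 622
677 ÷ 622 → quotient 1, remainder 55
622 ÷ 55 → quotient 11, remainder 17
55 ÷ 17 → quotient 3, remainder 4
17 ÷ 4 → quotient 4, remainder 1
4 ÷ 1 → quotient 4, remainder 0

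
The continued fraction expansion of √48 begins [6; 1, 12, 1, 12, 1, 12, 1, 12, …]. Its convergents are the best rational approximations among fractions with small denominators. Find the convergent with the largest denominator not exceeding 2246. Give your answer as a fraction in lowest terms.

1351/195

List convergents until the denominator exceeds the bound:
a_0 = 6: 6/1  (≤ bound)
a_1 = 1: 7/1  (≤ bound)
a_2 = 12: 90/13  (≤ bound)
a_3 = 1: 97/14  (≤ bound)
a_4 = 12: 1254/181  (≤ bound)
a_5 = 1: 1351/195  (≤ bound)
a_6 = 12: 17466/2521  (> 2246, stop)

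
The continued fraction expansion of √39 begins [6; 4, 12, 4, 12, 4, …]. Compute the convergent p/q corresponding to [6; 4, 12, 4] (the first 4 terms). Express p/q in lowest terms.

Start with 4.
12 + 1/(4/1) = 12 + 1/4 = 49/4
4 + 1/(49/4) = 4 + 4/49 = 200/49
6 + 1/(200/49) = 6 + 49/200 = 1249/200

1249/200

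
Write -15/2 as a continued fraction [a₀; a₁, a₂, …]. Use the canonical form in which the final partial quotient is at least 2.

⌊-15/2⌋ = -8, remainder 1
⌊2/1⌋ = 2, remainder 0

[-8; 2]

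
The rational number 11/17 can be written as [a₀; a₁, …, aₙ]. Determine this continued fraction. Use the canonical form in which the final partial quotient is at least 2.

[0; 1, 1, 1, 5]

11 ÷ 17 → quotient 0, remainder 11
17 ÷ 11 → quotient 1, remainder 6
11 ÷ 6 → quotient 1, remainder 5
6 ÷ 5 → quotient 1, remainder 1
5 ÷ 1 → quotient 5, remainder 0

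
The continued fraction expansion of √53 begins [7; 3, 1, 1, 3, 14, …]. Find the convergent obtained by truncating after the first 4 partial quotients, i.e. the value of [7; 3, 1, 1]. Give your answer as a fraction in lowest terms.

51/7

Build up convergents one term at a time:
a_0 = 7: 7/1
a_1 = 3: 22/3
a_2 = 1: 29/4
a_3 = 1: 51/7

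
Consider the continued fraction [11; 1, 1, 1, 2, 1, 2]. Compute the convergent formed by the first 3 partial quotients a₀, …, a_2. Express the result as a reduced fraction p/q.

Build up convergents one term at a time:
a_0 = 11: 11/1
a_1 = 1: 12/1
a_2 = 1: 23/2

23/2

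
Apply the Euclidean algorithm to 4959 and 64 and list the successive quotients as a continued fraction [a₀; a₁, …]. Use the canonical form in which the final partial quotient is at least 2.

⌊4959/64⌋ = 77, remainder 31
⌊64/31⌋ = 2, remainder 2
⌊31/2⌋ = 15, remainder 1
⌊2/1⌋ = 2, remainder 0

[77; 2, 15, 2]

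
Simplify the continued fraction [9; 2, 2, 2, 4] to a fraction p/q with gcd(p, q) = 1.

499/53

Collapse the nested fraction from the inside out:
Start with 4.
2 + 1/(4/1) = 2 + 1/4 = 9/4
2 + 1/(9/4) = 2 + 4/9 = 22/9
2 + 1/(22/9) = 2 + 9/22 = 53/22
9 + 1/(53/22) = 9 + 22/53 = 499/53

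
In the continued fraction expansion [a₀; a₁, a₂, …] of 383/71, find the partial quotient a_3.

383 ÷ 71 → quotient 5, remainder 28
71 ÷ 28 → quotient 2, remainder 15
28 ÷ 15 → quotient 1, remainder 13
15 ÷ 13 → quotient 1, remainder 2

1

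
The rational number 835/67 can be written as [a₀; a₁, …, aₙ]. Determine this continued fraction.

835 ÷ 67 → quotient 12, remainder 31
67 ÷ 31 → quotient 2, remainder 5
31 ÷ 5 → quotient 6, remainder 1
5 ÷ 1 → quotient 5, remainder 0

[12; 2, 6, 5]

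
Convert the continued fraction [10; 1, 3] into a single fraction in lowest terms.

43/4

Start with 3.
1 + 1/(3/1) = 1 + 1/3 = 4/3
10 + 1/(4/3) = 10 + 3/4 = 43/4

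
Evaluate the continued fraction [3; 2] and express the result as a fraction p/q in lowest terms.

Build up convergents one term at a time:
a_0 = 3: 3/1
a_1 = 2: 7/2

7/2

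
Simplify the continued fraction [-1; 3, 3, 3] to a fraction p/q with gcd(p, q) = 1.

Use the convergent recurrence hₖ = aₖ·hₖ₋₁ + hₖ₋₂ (and likewise for the denominators kₖ):
a_0 = -1: -1/1
a_1 = 3: -2/3
a_2 = 3: -7/10
a_3 = 3: -23/33

-23/33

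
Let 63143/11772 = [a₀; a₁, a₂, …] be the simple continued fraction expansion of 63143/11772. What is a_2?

1

⌊63143/11772⌋ = 5, remainder 4283
⌊11772/4283⌋ = 2, remainder 3206
⌊4283/3206⌋ = 1, remainder 1077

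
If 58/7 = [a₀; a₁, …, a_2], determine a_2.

2

⌊58/7⌋ = 8, remainder 2
⌊7/2⌋ = 3, remainder 1
⌊2/1⌋ = 2, remainder 0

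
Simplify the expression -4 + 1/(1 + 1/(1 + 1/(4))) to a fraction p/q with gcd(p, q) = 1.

Start with 4.
1 + 1/(4/1) = 1 + 1/4 = 5/4
1 + 1/(5/4) = 1 + 4/5 = 9/5
-4 + 1/(9/5) = -4 + 5/9 = -31/9

-31/9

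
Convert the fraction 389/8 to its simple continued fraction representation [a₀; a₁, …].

Repeatedly divide and take the remainder:
389 ÷ 8 → quotient 48, remainder 5
8 ÷ 5 → quotient 1, remainder 3
5 ÷ 3 → quotient 1, remainder 2
3 ÷ 2 → quotient 1, remainder 1
2 ÷ 1 → quotient 2, remainder 0

[48; 1, 1, 1, 2]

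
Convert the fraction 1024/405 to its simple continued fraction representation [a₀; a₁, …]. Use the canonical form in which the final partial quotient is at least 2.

⌊1024/405⌋ = 2, remainder 214
⌊405/214⌋ = 1, remainder 191
⌊214/191⌋ = 1, remainder 23
⌊191/23⌋ = 8, remainder 7
⌊23/7⌋ = 3, remainder 2
⌊7/2⌋ = 3, remainder 1
⌊2/1⌋ = 2, remainder 0

[2; 1, 1, 8, 3, 3, 2]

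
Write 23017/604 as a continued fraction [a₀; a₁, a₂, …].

[38; 9, 3, 2, 2, 1, 2]

⌊23017/604⌋ = 38, remainder 65
⌊604/65⌋ = 9, remainder 19
⌊65/19⌋ = 3, remainder 8
⌊19/8⌋ = 2, remainder 3
⌊8/3⌋ = 2, remainder 2
⌊3/2⌋ = 1, remainder 1
⌊2/1⌋ = 2, remainder 0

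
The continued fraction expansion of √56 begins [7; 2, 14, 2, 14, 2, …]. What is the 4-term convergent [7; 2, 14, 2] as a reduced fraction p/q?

Compute successive convergents:
a_0 = 7: 7/1
a_1 = 2: 15/2
a_2 = 14: 217/29
a_3 = 2: 449/60

449/60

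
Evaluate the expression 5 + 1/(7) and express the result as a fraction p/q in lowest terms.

a_0 = 5: 5/1
a_1 = 7: 36/7

36/7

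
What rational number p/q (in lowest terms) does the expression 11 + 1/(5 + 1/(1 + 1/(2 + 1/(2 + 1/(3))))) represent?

1531/137

a_0 = 11: 11/1
a_1 = 5: 56/5
a_2 = 1: 67/6
a_3 = 2: 190/17
a_4 = 2: 447/40
a_5 = 3: 1531/137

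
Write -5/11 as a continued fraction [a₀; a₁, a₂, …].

[-1; 1, 1, 5]

⌊-5/11⌋ = -1, remainder 6
⌊11/6⌋ = 1, remainder 5
⌊6/5⌋ = 1, remainder 1
⌊5/1⌋ = 5, remainder 0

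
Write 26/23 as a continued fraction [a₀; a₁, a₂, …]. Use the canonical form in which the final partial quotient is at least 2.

26 = 1·23 + 3, so a_0 = 1
23 = 7·3 + 2, so a_1 = 7
3 = 1·2 + 1, so a_2 = 1
2 = 2·1 + 0, so a_3 = 2

[1; 7, 1, 2]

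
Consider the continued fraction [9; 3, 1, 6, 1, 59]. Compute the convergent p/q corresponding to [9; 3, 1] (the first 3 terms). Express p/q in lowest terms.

37/4

a_0 = 9: 9/1
a_1 = 3: 28/3
a_2 = 1: 37/4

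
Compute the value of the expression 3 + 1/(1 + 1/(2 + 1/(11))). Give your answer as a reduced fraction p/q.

125/34

Build up convergents one term at a time:
a_0 = 3: 3/1
a_1 = 1: 4/1
a_2 = 2: 11/3
a_3 = 11: 125/34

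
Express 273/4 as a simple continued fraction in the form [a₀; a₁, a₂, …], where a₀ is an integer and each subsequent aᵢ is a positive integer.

Apply division with remainder until the remainder is 0:
⌊273/4⌋ = 68, remainder 1
⌊4/1⌋ = 4, remainder 0

[68; 4]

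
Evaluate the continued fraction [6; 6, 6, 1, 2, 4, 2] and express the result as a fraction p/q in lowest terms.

Start with 2.
4 + 1/(2/1) = 4 + 1/2 = 9/2
2 + 1/(9/2) = 2 + 2/9 = 20/9
1 + 1/(20/9) = 1 + 9/20 = 29/20
6 + 1/(29/20) = 6 + 20/29 = 194/29
6 + 1/(194/29) = 6 + 29/194 = 1193/194
6 + 1/(1193/194) = 6 + 194/1193 = 7352/1193

7352/1193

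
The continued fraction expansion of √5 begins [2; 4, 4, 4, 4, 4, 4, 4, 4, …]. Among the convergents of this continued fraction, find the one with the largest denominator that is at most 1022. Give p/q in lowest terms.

a_0 = 2: 2/1  (≤ bound)
a_1 = 4: 9/4  (≤ bound)
a_2 = 4: 38/17  (≤ bound)
a_3 = 4: 161/72  (≤ bound)
a_4 = 4: 682/305  (≤ bound)
a_5 = 4: 2889/1292  (> 1022, stop)

682/305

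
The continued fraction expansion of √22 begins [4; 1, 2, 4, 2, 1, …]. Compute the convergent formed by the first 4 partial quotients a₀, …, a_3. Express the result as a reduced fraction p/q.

61/13

Build up convergents one term at a time:
a_0 = 4: 4/1
a_1 = 1: 5/1
a_2 = 2: 14/3
a_3 = 4: 61/13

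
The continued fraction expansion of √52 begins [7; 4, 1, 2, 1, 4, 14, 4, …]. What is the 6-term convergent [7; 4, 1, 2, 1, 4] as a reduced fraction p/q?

Start with 4.
1 + 1/(4/1) = 1 + 1/4 = 5/4
2 + 1/(5/4) = 2 + 4/5 = 14/5
1 + 1/(14/5) = 1 + 5/14 = 19/14
4 + 1/(19/14) = 4 + 14/19 = 90/19
7 + 1/(90/19) = 7 + 19/90 = 649/90

649/90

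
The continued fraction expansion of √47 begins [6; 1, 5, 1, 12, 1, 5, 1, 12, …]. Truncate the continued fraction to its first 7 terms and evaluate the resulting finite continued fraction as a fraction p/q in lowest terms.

3942/575

Start with 5.
1 + 1/(5/1) = 1 + 1/5 = 6/5
12 + 1/(6/5) = 12 + 5/6 = 77/6
1 + 1/(77/6) = 1 + 6/77 = 83/77
5 + 1/(83/77) = 5 + 77/83 = 492/83
1 + 1/(492/83) = 1 + 83/492 = 575/492
6 + 1/(575/492) = 6 + 492/575 = 3942/575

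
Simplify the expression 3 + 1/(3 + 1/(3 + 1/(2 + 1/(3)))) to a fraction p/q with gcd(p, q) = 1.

261/79

Work from the innermost term outward:
Start with 3.
2 + 1/(3/1) = 2 + 1/3 = 7/3
3 + 1/(7/3) = 3 + 3/7 = 24/7
3 + 1/(24/7) = 3 + 7/24 = 79/24
3 + 1/(79/24) = 3 + 24/79 = 261/79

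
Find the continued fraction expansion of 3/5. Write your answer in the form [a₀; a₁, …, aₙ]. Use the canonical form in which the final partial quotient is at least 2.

3 ÷ 5 → quotient 0, remainder 3
5 ÷ 3 → quotient 1, remainder 2
3 ÷ 2 → quotient 1, remainder 1
2 ÷ 1 → quotient 2, remainder 0

[0; 1, 1, 2]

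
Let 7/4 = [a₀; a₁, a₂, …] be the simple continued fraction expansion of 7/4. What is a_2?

3

Apply division with remainder until the remainder is 0:
⌊7/4⌋ = 1, remainder 3
⌊4/3⌋ = 1, remainder 1
⌊3/1⌋ = 3, remainder 0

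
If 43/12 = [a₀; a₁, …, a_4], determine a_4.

2

43 ÷ 12 → quotient 3, remainder 7
12 ÷ 7 → quotient 1, remainder 5
7 ÷ 5 → quotient 1, remainder 2
5 ÷ 2 → quotient 2, remainder 1
2 ÷ 1 → quotient 2, remainder 0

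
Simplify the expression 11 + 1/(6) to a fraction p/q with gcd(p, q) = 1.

a_0 = 11: 11/1
a_1 = 6: 67/6

67/6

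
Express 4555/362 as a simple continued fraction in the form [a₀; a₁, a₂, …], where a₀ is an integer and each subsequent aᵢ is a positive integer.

Run the Euclidean algorithm, recording each quotient:
4555 = 12·362 + 211, so a_0 = 12
362 = 1·211 + 151, so a_1 = 1
211 = 1·151 + 60, so a_2 = 1
151 = 2·60 + 31, so a_3 = 2
60 = 1·31 + 29, so a_4 = 1
31 = 1·29 + 2, so a_5 = 1
29 = 14·2 + 1, so a_6 = 14
2 = 2·1 + 0, so a_7 = 2

[12; 1, 1, 2, 1, 1, 14, 2]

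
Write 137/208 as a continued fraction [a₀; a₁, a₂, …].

[0; 1, 1, 1, 13, 5]

Run the Euclidean algorithm, recording each quotient:
⌊137/208⌋ = 0, remainder 137
⌊208/137⌋ = 1, remainder 71
⌊137/71⌋ = 1, remainder 66
⌊71/66⌋ = 1, remainder 5
⌊66/5⌋ = 13, remainder 1
⌊5/1⌋ = 5, remainder 0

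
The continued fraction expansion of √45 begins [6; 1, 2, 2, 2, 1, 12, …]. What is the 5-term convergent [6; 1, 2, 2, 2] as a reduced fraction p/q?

114/17

Start with 2.
2 + 1/(2/1) = 2 + 1/2 = 5/2
2 + 1/(5/2) = 2 + 2/5 = 12/5
1 + 1/(12/5) = 1 + 5/12 = 17/12
6 + 1/(17/12) = 6 + 12/17 = 114/17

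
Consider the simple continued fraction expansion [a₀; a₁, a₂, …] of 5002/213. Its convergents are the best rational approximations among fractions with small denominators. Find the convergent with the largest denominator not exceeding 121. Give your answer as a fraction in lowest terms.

List convergents until the denominator exceeds the bound:
a_0 = 23: 23/1  (≤ bound)
a_1 = 2: 47/2  (≤ bound)
a_2 = 14: 681/29  (≤ bound)
a_3 = 1: 728/31  (≤ bound)
a_4 = 2: 2137/91  (≤ bound)
a_5 = 2: 5002/213  (> 121, stop)

2137/91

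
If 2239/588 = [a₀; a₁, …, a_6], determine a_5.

10

2239 = 3·588 + 475, so a_0 = 3
588 = 1·475 + 113, so a_1 = 1
475 = 4·113 + 23, so a_2 = 4
113 = 4·23 + 21, so a_3 = 4
23 = 1·21 + 2, so a_4 = 1
21 = 10·2 + 1, so a_5 = 10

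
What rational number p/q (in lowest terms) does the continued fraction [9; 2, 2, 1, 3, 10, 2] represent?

5277/560

Starting at the tail and folding back:
Start with 2.
10 + 1/(2/1) = 10 + 1/2 = 21/2
3 + 1/(21/2) = 3 + 2/21 = 65/21
1 + 1/(65/21) = 1 + 21/65 = 86/65
2 + 1/(86/65) = 2 + 65/86 = 237/86
2 + 1/(237/86) = 2 + 86/237 = 560/237
9 + 1/(560/237) = 9 + 237/560 = 5277/560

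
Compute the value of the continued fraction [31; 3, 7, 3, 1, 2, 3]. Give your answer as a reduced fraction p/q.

26433/844

a_0 = 31: 31/1
a_1 = 3: 94/3
a_2 = 7: 689/22
a_3 = 3: 2161/69
a_4 = 1: 2850/91
a_5 = 2: 7861/251
a_6 = 3: 26433/844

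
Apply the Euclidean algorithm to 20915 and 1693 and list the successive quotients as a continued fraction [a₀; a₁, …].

[12; 2, 1, 4, 1, 3, 6, 4]

Apply division with remainder until the remainder is 0:
⌊20915/1693⌋ = 12, remainder 599
⌊1693/599⌋ = 2, remainder 495
⌊599/495⌋ = 1, remainder 104
⌊495/104⌋ = 4, remainder 79
⌊104/79⌋ = 1, remainder 25
⌊79/25⌋ = 3, remainder 4
⌊25/4⌋ = 6, remainder 1
⌊4/1⌋ = 4, remainder 0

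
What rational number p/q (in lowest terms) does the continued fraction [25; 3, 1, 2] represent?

278/11

Start with 2.
1 + 1/(2/1) = 1 + 1/2 = 3/2
3 + 1/(3/2) = 3 + 2/3 = 11/3
25 + 1/(11/3) = 25 + 3/11 = 278/11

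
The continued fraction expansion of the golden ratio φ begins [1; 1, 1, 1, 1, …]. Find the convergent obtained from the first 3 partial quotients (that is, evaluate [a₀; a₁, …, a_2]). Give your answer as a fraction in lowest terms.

3/2

Start with 1.
1 + 1/(1/1) = 1 + 1/1 = 2/1
1 + 1/(2/1) = 1 + 1/2 = 3/2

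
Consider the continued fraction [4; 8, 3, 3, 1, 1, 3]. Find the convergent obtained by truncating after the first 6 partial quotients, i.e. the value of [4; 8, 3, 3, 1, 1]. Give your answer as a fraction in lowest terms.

a_0 = 4: 4/1
a_1 = 8: 33/8
a_2 = 3: 103/25
a_3 = 3: 342/83
a_4 = 1: 445/108
a_5 = 1: 787/191

787/191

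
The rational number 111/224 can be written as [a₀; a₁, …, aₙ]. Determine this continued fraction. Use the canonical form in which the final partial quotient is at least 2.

[0; 2, 55, 2]

111 = 0·224 + 111, so a_0 = 0
224 = 2·111 + 2, so a_1 = 2
111 = 55·2 + 1, so a_2 = 55
2 = 2·1 + 0, so a_3 = 2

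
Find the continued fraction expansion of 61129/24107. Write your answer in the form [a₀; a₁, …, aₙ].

Apply division with remainder until the remainder is 0:
⌊61129/24107⌋ = 2, remainder 12915
⌊24107/12915⌋ = 1, remainder 11192
⌊12915/11192⌋ = 1, remainder 1723
⌊11192/1723⌋ = 6, remainder 854
⌊1723/854⌋ = 2, remainder 15
⌊854/15⌋ = 56, remainder 14
⌊15/14⌋ = 1, remainder 1
⌊14/1⌋ = 14, remainder 0

[2; 1, 1, 6, 2, 56, 1, 14]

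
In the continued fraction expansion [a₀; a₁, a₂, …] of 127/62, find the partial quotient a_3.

2

127 = 2·62 + 3, so a_0 = 2
62 = 20·3 + 2, so a_1 = 20
3 = 1·2 + 1, so a_2 = 1
2 = 2·1 + 0, so a_3 = 2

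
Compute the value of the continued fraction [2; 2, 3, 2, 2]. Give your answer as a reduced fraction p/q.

95/39

a_0 = 2: 2/1
a_1 = 2: 5/2
a_2 = 3: 17/7
a_3 = 2: 39/16
a_4 = 2: 95/39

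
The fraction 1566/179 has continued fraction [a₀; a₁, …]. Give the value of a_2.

1566 ÷ 179 → quotient 8, remainder 134
179 ÷ 134 → quotient 1, remainder 45
134 ÷ 45 → quotient 2, remainder 44

2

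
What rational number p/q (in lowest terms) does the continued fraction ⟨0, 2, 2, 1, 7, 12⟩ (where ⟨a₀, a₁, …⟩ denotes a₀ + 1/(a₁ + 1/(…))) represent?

279/655

Work from the innermost term outward:
Start with 12.
7 + 1/(12/1) = 7 + 1/12 = 85/12
1 + 1/(85/12) = 1 + 12/85 = 97/85
2 + 1/(97/85) = 2 + 85/97 = 279/97
2 + 1/(279/97) = 2 + 97/279 = 655/279
0 + 1/(655/279) = 0 + 279/655 = 279/655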